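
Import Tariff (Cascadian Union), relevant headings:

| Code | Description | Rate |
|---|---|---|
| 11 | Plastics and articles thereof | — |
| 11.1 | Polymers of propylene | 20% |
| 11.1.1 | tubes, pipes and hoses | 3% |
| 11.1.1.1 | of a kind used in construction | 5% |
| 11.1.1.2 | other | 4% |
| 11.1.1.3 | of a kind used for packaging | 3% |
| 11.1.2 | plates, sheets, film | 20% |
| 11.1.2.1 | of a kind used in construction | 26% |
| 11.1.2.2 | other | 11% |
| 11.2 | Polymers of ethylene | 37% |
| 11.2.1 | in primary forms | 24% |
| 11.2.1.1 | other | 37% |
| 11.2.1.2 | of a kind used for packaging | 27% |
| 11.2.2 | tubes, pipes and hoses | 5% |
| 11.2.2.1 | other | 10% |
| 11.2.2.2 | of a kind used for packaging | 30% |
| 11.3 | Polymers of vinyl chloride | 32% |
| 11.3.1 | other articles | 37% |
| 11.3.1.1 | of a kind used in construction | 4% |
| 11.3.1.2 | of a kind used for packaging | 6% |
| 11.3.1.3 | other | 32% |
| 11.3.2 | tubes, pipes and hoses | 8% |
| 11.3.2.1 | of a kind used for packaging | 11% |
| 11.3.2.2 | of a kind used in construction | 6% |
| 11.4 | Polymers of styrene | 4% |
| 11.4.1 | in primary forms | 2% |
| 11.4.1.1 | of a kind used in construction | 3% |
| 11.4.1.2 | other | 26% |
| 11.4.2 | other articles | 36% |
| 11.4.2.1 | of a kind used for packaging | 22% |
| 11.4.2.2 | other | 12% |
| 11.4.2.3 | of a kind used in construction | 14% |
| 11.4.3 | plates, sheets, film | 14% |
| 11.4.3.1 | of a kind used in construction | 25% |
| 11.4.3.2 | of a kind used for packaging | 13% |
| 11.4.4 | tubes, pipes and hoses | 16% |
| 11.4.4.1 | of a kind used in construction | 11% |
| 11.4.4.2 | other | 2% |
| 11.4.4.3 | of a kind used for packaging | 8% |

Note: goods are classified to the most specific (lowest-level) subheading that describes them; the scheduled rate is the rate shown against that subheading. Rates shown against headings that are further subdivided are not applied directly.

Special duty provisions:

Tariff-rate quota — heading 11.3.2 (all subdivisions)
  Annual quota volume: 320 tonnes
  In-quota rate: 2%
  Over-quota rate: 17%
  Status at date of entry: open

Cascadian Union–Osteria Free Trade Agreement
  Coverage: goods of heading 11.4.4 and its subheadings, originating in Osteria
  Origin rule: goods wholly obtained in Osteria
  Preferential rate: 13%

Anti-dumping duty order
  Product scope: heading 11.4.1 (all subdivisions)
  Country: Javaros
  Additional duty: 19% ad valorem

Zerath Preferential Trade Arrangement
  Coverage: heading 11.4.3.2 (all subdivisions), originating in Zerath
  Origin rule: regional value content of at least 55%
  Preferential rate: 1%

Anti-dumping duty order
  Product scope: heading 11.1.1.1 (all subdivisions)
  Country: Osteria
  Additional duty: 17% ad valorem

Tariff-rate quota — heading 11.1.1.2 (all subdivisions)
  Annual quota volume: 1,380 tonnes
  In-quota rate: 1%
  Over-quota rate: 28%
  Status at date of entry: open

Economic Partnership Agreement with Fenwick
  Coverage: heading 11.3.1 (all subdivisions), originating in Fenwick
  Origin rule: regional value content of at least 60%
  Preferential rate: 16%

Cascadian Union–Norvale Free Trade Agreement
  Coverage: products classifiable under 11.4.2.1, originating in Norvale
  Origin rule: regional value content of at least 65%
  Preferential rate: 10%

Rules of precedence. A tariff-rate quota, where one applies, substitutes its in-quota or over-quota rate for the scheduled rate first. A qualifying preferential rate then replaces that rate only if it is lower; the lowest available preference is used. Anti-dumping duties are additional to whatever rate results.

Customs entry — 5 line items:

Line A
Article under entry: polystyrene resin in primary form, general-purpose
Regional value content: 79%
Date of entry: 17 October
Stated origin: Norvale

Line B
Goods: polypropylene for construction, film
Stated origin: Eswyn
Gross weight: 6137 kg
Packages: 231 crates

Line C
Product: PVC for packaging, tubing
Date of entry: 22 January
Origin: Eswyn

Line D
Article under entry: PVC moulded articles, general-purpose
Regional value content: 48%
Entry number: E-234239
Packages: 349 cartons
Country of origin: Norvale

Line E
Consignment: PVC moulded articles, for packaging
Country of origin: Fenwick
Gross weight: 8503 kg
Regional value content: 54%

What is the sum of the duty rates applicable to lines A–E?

Line A: polystyrene → 11.4; resin in primary form → 11.4.1; general-purpose → 11.4.1.2. Scheduled 26%. Norvale agreement on 11.4.2.1: 11.4.1.2 not covered. → 26%.
Line B: polypropylene → 11.1; film → 11.1.2; for construction → 11.1.2.1. Scheduled 26%. No special measure applies. → 26%.
Line C: PVC → 11.3; tubing → 11.3.2; for packaging → 11.3.2.1. Scheduled 11%. quota on 11.3.2 open → in-quota 2%. → 2%.
Line D: PVC → 11.3; moulded articles → 11.3.1; general-purpose → 11.3.1.3. Scheduled 32%. Norvale agreement on 11.4.2.1: 11.3.1.3 not covered. → 32%.
Line E: PVC → 11.3; moulded articles → 11.3.1; for packaging → 11.3.1.2. Scheduled 6%. Fenwick agreement on 11.3.1: RVC < 60%. → 6%.
Sum: 26% + 26% + 2% + 32% + 6% = 92%.

92%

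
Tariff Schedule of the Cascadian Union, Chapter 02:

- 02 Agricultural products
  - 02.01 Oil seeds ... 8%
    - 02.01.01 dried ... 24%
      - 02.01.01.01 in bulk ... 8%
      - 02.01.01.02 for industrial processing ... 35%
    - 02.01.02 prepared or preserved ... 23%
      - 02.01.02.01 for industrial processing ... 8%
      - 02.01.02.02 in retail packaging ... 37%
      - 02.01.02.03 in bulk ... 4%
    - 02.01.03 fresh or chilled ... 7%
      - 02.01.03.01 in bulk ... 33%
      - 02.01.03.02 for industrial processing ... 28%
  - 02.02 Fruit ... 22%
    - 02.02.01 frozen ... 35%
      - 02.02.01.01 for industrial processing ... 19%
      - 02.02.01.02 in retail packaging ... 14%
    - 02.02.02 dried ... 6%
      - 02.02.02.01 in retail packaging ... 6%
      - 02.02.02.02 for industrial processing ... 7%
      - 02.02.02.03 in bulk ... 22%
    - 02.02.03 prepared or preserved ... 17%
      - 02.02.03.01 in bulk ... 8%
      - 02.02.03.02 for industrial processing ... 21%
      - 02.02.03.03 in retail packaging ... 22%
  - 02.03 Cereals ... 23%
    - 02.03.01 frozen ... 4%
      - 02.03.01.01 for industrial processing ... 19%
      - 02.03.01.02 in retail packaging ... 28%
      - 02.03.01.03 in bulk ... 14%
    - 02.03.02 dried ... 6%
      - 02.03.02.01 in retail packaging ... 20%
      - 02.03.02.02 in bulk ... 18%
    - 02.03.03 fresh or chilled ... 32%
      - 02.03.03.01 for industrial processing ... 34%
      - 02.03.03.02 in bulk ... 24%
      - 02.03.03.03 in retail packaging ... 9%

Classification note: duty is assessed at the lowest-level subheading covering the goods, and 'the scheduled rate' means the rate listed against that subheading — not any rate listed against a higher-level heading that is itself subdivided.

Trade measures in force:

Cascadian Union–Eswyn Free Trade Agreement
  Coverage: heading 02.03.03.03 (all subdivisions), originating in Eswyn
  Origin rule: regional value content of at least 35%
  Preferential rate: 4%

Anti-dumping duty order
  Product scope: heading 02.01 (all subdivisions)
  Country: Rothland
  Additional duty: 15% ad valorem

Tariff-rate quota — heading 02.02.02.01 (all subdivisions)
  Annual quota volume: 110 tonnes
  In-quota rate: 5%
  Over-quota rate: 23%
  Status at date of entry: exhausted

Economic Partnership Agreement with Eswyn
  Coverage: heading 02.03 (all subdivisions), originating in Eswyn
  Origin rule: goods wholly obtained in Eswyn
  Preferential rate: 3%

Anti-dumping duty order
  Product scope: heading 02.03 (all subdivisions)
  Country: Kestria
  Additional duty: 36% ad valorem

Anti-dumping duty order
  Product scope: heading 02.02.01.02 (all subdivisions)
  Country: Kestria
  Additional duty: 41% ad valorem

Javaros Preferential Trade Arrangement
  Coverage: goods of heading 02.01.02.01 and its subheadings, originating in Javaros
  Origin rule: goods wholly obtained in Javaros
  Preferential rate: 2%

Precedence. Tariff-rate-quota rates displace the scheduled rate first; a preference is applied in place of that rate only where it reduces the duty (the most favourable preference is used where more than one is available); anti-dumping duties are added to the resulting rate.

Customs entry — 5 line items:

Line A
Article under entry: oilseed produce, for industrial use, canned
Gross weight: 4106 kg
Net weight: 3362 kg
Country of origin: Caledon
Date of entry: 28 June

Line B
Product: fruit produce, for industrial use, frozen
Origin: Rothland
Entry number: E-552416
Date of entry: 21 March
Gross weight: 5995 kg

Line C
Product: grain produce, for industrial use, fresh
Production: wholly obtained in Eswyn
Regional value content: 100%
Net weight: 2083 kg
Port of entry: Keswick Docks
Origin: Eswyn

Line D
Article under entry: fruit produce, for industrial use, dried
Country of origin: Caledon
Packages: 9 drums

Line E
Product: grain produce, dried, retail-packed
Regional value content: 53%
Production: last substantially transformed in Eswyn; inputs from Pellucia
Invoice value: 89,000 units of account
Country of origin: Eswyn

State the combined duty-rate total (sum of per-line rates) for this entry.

Line A: oilseed → 02.01; canned → 02.01.02; for industrial use → 02.01.02.01. Scheduled 8%. No special measure applies. → 8%.
Line B: fruit → 02.02; frozen → 02.02.01; for industrial use → 02.02.01.01. Scheduled 19%. No special measure applies. → 19%.
Line C: grain → 02.03; fresh → 02.03.03; for industrial use → 02.03.03.01. Scheduled 34%. Eswyn agreement on 02.03.03.03: 02.03.03.01 not covered; Eswyn agreement on 02.03: wholly obtained → 3% available; preferential 3%. → 3%.
Line D: fruit → 02.02; dried → 02.02.02; for industrial use → 02.02.02.02. Scheduled 7%. No special measure applies. → 7%.
Line E: grain → 02.03; dried → 02.03.02; retail-packed → 02.03.02.01. Scheduled 20%. Eswyn agreement on 02.03.03.03: 02.03.02.01 not covered; Eswyn agreement on 02.03: not wholly obtained. → 20%.
Sum: 8% + 19% + 3% + 7% + 20% = 57%.

57%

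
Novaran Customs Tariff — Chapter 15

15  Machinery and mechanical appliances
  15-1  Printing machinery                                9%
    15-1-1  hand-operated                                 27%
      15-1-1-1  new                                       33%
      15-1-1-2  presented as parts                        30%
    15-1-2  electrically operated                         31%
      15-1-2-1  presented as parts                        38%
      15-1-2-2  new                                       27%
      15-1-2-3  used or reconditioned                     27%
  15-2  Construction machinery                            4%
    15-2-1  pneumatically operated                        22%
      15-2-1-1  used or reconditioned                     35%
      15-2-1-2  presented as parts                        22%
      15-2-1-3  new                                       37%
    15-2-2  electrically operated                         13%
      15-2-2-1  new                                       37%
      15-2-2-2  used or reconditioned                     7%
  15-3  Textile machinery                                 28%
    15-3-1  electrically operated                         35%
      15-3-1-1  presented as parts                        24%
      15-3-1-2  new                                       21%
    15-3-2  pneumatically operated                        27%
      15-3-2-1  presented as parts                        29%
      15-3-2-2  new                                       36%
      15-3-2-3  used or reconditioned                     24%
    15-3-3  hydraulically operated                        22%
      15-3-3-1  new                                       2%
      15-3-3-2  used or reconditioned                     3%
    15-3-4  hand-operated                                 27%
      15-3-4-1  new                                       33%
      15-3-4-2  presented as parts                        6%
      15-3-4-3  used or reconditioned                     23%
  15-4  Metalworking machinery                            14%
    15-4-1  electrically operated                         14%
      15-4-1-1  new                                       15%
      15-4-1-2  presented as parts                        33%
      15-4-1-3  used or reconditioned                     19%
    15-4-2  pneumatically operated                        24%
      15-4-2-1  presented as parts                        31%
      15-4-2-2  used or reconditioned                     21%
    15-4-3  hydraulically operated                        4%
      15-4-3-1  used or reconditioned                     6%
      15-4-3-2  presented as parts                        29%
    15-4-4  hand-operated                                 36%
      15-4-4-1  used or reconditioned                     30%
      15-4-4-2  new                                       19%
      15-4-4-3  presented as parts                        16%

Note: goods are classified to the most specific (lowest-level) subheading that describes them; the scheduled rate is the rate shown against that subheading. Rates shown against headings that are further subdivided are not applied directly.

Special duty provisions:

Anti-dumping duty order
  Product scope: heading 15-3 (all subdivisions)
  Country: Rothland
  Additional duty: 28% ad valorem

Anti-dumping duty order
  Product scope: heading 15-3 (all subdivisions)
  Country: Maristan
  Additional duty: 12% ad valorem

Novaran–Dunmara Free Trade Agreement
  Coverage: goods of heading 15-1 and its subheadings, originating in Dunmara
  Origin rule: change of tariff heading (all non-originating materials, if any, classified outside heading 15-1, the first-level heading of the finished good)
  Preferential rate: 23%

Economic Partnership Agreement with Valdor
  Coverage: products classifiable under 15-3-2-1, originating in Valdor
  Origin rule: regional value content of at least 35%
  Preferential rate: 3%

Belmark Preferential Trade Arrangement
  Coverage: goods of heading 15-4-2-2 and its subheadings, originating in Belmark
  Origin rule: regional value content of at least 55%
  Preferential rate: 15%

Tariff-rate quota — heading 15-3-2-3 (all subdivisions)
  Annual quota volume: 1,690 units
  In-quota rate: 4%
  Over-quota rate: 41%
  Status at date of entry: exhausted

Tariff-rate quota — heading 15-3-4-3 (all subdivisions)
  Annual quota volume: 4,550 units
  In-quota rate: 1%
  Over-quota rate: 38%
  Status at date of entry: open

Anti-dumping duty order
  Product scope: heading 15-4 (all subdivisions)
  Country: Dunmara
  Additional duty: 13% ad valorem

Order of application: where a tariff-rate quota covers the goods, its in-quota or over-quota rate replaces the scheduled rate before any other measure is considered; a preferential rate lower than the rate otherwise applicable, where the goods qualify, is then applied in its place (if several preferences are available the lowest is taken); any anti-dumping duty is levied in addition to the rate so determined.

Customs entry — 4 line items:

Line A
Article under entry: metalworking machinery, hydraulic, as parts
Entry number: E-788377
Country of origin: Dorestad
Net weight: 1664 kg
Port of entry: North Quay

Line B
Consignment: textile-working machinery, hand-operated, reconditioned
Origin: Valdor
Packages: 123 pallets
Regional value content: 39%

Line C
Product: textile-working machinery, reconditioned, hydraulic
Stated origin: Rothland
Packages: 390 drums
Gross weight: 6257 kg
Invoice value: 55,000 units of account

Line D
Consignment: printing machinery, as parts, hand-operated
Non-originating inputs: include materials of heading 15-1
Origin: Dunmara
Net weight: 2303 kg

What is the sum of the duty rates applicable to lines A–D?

Line A: metalworking → 15-4; hydraulic → 15-4-3; as parts → 15-4-3-2. Scheduled 29%. No special measure applies. → 29%.
Line B: textile-working → 15-3; hand-operated → 15-3-4; reconditioned → 15-3-4-3. Scheduled 23%. quota on 15-3-4-3 open → in-quota 1%; Valdor agreement on 15-3-2-1: 15-3-4-3 not covered. → 1%.
Line C: textile-working → 15-3; hydraulic → 15-3-3; reconditioned → 15-3-3-2. Scheduled 3%. anti-dumping (Rothland, 15-3): +28%; total 3% + 28% = 31%. → 31%.
Line D: printing → 15-1; hand-operated → 15-1-1; as parts → 15-1-1-2. Scheduled 30%. Dunmara agreement on 15-1: CTH not met. → 30%.
Sum: 29% + 1% + 31% + 30% = 91%.

91%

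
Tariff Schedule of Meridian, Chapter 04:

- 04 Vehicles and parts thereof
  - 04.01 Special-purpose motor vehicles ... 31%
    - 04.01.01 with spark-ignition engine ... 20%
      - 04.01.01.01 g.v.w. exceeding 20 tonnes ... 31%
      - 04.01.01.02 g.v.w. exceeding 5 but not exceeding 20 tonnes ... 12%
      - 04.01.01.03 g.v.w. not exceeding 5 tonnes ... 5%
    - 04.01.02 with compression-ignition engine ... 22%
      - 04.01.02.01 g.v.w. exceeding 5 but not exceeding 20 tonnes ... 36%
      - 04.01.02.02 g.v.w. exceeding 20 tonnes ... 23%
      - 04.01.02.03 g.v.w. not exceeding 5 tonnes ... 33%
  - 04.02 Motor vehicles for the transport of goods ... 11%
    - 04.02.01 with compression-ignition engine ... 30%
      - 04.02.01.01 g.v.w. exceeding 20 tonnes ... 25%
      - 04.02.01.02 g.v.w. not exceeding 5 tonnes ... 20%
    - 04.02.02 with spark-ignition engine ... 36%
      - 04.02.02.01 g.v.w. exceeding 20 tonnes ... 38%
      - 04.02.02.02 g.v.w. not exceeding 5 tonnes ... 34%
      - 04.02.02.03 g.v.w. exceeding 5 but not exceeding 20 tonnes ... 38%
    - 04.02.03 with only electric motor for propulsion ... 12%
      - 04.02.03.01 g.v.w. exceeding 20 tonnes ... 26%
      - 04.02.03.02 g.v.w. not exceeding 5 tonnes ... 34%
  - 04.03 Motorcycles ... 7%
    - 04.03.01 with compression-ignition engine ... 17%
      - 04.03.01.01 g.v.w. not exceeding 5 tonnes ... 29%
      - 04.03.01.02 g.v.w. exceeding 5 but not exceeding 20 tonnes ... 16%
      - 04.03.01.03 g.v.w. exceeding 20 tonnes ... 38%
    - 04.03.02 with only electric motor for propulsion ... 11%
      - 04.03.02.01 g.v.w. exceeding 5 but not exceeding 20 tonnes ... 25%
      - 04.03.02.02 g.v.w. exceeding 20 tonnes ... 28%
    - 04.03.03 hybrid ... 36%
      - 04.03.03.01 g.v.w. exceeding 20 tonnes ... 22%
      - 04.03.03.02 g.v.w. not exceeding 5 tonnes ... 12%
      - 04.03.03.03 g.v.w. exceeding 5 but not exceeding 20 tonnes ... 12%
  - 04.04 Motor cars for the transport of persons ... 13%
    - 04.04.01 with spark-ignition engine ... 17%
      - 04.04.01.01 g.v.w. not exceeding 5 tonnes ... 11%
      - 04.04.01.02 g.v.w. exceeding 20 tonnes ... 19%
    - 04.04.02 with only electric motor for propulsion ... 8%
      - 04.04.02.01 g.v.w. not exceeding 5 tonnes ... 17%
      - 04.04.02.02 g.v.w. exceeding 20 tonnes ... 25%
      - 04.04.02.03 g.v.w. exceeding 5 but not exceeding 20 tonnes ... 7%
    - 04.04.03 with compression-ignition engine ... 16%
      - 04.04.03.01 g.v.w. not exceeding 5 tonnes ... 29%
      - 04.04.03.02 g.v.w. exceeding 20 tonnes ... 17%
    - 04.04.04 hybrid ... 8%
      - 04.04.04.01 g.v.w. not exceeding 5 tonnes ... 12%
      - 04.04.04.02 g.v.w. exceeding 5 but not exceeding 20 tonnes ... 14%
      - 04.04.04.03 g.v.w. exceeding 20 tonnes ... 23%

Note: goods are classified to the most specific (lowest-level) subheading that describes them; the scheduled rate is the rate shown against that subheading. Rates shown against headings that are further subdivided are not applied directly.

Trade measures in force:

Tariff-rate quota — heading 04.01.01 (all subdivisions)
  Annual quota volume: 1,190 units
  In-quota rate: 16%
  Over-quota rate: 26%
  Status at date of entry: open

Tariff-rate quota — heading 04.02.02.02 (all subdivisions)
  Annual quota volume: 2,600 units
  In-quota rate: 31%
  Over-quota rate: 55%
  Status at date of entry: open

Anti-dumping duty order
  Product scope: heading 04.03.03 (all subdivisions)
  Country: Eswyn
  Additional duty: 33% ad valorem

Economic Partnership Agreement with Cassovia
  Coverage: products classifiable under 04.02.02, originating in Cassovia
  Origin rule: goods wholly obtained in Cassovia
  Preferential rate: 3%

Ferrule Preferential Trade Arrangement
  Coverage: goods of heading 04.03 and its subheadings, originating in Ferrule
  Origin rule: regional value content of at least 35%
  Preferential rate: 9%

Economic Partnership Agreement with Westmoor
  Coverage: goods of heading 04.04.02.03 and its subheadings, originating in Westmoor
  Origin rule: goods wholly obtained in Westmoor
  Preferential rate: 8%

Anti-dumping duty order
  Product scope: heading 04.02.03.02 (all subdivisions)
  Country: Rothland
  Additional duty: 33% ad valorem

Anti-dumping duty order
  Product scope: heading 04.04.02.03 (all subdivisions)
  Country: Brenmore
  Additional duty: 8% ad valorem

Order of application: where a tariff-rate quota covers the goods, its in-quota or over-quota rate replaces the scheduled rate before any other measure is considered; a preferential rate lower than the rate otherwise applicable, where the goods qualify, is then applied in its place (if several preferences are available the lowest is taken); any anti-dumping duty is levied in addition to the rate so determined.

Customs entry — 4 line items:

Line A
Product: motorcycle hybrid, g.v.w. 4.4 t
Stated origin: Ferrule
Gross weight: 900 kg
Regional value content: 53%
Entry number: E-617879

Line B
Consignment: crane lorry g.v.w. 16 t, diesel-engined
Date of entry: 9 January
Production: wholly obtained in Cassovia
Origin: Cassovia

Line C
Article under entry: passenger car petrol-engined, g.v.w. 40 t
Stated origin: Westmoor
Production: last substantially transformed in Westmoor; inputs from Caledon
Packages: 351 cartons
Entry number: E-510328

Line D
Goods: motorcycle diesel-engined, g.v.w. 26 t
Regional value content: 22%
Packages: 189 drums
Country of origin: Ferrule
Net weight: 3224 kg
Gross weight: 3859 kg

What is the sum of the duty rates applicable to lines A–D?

102%

Line A: motorcycle → 04.03; hybrid → 04.03.03; g.v.w. 4.4 t → 04.03.03.02. Scheduled 12%. Ferrule agreement on 04.03: RVC ≥ 35% → 9% available; preferential 9%. → 9%.
Line B: crane lorry → 04.01; diesel-engined → 04.01.02; g.v.w. 16 t → 04.01.02.01. Scheduled 36%. Cassovia agreement on 04.02.02: 04.01.02.01 not covered. → 36%.
Line C: passenger car → 04.04; petrol-engined → 04.04.01; g.v.w. 40 t → 04.04.01.02. Scheduled 19%. Westmoor agreement on 04.04.02.03: 04.04.01.02 not covered. → 19%.
Line D: motorcycle → 04.03; diesel-engined → 04.03.01; g.v.w. 26 t → 04.03.01.03. Scheduled 38%. Ferrule agreement on 04.03: RVC < 35%. → 38%.
Sum: 9% + 36% + 19% + 38% = 102%.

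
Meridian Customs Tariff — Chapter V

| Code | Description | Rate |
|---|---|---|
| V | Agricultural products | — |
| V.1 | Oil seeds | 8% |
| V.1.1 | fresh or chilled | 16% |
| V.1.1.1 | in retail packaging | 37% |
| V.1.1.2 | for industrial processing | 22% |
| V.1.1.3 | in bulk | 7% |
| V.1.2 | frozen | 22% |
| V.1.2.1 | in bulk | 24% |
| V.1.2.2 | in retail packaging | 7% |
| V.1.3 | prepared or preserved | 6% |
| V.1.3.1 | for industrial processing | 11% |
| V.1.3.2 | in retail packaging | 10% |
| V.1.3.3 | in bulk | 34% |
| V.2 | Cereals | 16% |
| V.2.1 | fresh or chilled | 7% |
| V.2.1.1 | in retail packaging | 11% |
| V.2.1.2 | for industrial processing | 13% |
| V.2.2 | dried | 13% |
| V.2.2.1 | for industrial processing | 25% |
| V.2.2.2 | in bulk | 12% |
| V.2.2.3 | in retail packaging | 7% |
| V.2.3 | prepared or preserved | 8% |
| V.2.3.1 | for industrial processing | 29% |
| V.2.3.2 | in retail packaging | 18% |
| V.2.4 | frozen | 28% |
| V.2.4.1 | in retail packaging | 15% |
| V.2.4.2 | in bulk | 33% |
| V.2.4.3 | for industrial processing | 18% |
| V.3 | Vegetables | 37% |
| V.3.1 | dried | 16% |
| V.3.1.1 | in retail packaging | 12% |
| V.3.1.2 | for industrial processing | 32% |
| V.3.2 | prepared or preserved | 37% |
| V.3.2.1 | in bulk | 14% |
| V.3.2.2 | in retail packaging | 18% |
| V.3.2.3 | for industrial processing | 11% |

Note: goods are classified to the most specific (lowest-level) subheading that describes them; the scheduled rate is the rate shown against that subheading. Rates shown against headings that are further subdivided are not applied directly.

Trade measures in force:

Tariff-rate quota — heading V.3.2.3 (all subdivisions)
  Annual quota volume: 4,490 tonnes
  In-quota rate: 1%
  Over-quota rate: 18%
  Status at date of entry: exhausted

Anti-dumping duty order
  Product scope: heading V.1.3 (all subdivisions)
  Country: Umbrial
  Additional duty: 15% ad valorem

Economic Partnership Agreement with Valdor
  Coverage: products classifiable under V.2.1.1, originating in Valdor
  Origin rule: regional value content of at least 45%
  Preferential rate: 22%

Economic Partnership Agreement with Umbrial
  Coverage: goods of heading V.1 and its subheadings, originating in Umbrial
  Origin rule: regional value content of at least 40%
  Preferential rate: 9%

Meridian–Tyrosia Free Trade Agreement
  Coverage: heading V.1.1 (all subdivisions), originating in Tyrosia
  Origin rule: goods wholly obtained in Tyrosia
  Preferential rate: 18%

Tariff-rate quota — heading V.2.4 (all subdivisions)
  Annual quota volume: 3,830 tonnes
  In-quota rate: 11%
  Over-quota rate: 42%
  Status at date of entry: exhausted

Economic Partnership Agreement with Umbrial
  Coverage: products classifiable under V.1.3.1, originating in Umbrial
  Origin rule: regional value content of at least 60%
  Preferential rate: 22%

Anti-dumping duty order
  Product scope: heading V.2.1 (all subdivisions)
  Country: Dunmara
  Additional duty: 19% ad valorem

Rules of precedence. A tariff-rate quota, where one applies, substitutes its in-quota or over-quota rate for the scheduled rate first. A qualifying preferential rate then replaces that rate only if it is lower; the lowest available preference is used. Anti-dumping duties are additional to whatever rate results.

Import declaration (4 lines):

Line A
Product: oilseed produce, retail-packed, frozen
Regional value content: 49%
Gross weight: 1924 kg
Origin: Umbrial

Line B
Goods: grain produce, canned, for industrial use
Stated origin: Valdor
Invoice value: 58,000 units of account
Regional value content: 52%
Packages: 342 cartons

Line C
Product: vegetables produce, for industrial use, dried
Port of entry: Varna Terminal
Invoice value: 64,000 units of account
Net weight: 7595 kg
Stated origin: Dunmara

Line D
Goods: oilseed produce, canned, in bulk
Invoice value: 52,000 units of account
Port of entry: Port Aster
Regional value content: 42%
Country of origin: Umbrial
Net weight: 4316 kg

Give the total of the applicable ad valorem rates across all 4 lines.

Line A: oilseed → V.1; frozen → V.1.2; retail-packed → V.1.2.2. Scheduled 7%. Umbrial agreement on V.1: RVC ≥ 40% → 9% available; Umbrial agreement on V.1.3.1: V.1.2.2 not covered; preference 9% not lower than 7% → no reduction. → 7%.
Line B: grain → V.2; canned → V.2.3; for industrial use → V.2.3.1. Scheduled 29%. Valdor agreement on V.2.1.1: V.2.3.1 not covered. → 29%.
Line C: vegetables → V.3; dried → V.3.1; for industrial use → V.3.1.2. Scheduled 32%. No special measure applies. → 32%.
Line D: oilseed → V.1; canned → V.1.3; in bulk → V.1.3.3. Scheduled 34%. Umbrial agreement on V.1: RVC ≥ 40% → 9% available; Umbrial agreement on V.1.3.1: V.1.3.3 not covered; preferential 9%; anti-dumping (Umbrial, V.1.3): +15%; total 9% + 15% = 24%. → 24%.
Sum: 7% + 29% + 32% + 24% = 92%.

92%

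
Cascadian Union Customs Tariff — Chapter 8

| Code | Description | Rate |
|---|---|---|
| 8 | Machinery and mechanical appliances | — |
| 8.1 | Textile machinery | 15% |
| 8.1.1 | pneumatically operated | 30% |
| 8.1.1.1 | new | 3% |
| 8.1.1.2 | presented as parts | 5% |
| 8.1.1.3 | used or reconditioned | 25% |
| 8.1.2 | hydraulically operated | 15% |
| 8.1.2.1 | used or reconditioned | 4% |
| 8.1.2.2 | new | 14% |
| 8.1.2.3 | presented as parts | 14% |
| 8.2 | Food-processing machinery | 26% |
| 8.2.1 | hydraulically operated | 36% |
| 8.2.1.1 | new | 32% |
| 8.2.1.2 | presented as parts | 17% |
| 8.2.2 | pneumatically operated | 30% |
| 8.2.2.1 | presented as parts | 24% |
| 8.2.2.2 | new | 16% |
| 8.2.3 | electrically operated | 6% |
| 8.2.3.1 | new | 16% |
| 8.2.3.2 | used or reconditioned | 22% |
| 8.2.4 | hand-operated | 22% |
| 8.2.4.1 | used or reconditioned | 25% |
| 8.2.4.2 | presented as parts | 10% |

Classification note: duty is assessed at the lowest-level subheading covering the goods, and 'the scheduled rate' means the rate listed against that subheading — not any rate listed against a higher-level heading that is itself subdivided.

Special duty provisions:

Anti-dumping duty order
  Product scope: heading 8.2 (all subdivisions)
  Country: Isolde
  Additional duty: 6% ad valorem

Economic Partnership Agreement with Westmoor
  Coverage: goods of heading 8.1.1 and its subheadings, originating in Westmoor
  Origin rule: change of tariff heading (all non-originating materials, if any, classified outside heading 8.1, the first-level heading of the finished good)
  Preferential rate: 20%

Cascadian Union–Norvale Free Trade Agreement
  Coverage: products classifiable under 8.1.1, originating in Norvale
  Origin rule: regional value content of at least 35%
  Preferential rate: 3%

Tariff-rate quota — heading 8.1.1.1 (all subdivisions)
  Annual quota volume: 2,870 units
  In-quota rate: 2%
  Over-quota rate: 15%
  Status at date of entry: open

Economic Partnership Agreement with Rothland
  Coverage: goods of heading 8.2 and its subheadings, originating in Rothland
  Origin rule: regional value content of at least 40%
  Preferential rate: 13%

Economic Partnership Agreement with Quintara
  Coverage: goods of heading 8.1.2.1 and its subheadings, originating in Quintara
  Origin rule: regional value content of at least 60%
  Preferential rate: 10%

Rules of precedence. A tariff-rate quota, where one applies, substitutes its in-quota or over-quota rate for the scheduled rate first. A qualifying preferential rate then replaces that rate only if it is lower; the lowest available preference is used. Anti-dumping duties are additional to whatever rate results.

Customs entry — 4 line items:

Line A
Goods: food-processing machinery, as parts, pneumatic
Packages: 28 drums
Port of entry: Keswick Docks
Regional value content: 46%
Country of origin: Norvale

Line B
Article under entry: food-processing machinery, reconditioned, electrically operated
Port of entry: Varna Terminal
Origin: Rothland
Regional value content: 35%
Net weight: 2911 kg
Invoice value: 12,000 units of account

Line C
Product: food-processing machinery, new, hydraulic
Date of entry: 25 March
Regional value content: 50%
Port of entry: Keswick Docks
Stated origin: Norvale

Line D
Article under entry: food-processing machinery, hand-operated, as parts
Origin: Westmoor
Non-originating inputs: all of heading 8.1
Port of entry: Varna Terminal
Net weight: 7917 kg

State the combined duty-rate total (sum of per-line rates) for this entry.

Line A: food-processing → 8.2; pneumatic → 8.2.2; as parts → 8.2.2.1. Scheduled 24%. Norvale agreement on 8.1.1: 8.2.2.1 not covered. → 24%.
Line B: food-processing → 8.2; electrically operated → 8.2.3; reconditioned → 8.2.3.2. Scheduled 22%. Rothland agreement on 8.2: RVC < 40%. → 22%.
Line C: food-processing → 8.2; hydraulic → 8.2.1; new → 8.2.1.1. Scheduled 32%. Norvale agreement on 8.1.1: 8.2.1.1 not covered. → 32%.
Line D: food-processing → 8.2; hand-operated → 8.2.4; as parts → 8.2.4.2. Scheduled 10%. Westmoor agreement on 8.1.1: 8.2.4.2 not covered. → 10%.
Sum: 24% + 22% + 32% + 10% = 88%.

88%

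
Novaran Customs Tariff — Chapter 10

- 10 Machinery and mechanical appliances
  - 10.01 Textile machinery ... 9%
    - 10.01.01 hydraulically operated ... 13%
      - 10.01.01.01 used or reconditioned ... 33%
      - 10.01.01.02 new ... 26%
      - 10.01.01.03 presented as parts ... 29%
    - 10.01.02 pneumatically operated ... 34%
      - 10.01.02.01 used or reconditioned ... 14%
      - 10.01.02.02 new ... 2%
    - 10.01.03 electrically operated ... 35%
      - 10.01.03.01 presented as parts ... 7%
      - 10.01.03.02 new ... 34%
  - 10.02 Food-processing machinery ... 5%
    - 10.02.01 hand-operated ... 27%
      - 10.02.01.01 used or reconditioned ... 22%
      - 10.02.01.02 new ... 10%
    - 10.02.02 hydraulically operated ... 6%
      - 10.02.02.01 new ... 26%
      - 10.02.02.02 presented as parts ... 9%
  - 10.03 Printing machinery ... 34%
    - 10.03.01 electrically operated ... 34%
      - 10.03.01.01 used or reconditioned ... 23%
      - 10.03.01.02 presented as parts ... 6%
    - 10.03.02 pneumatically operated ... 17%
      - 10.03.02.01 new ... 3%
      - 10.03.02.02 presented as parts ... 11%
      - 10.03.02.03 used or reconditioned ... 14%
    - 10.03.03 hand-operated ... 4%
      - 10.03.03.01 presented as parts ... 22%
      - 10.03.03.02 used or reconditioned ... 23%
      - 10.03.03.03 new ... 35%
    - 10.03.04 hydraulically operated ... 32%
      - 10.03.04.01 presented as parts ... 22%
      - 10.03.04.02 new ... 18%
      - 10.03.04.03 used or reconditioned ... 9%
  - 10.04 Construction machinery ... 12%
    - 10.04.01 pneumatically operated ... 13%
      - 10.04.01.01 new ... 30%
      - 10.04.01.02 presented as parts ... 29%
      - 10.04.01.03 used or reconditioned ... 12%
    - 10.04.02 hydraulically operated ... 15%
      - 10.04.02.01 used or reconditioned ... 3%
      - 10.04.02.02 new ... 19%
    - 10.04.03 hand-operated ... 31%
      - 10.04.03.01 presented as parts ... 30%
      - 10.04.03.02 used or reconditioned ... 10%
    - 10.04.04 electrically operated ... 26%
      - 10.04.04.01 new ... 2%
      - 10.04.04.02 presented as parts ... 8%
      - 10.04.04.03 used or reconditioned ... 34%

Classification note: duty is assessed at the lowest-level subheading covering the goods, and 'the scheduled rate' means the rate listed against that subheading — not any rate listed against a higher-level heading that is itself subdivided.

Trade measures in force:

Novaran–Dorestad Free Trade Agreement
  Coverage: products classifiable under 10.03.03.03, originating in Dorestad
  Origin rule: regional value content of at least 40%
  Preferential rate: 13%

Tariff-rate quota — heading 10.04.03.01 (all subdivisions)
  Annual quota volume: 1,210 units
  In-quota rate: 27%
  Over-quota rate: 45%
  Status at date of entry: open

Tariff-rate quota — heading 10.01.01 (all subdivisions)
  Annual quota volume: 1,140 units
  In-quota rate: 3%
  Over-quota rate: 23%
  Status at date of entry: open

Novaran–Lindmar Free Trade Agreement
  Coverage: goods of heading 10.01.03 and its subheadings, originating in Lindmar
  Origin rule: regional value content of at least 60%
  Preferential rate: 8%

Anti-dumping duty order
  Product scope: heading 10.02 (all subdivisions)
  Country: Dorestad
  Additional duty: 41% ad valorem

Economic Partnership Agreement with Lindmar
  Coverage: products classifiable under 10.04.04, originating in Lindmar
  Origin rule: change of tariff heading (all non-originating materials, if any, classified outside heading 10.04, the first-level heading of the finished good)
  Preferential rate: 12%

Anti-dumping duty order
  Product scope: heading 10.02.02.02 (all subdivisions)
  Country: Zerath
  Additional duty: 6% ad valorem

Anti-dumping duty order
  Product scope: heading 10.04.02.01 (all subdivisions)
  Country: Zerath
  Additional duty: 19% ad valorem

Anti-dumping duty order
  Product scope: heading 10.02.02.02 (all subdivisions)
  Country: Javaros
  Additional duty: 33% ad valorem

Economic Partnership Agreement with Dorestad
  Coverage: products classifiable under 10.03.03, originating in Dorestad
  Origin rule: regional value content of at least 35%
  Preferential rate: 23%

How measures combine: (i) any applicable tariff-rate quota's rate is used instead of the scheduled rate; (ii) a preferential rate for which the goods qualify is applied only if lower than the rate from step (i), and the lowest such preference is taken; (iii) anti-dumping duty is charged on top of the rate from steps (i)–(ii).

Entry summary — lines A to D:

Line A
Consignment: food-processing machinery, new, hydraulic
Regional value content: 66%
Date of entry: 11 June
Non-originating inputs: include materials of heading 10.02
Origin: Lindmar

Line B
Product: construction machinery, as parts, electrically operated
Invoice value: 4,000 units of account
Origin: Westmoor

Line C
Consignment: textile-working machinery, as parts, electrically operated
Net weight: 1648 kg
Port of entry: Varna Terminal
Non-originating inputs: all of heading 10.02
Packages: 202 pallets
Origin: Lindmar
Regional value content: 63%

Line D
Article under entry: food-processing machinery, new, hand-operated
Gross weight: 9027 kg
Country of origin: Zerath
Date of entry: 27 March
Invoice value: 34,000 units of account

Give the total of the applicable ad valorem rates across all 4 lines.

Line A: food-processing → 10.02; hydraulic → 10.02.02; new → 10.02.02.01. Scheduled 26%. Lindmar agreement on 10.01.03: 10.02.02.01 not covered; Lindmar agreement on 10.04.04: 10.02.02.01 not covered. → 26%.
Line B: construction → 10.04; electrically operated → 10.04.04; as parts → 10.04.04.02. Scheduled 8%. No special measure applies. → 8%.
Line C: textile-working → 10.01; electrically operated → 10.01.03; as parts → 10.01.03.01. Scheduled 7%. Lindmar agreement on 10.01.03: RVC ≥ 60% → 8% available; Lindmar agreement on 10.04.04: 10.01.03.01 not covered; preference 8% not lower than 7% → no reduction. → 7%.
Line D: food-processing → 10.02; hand-operated → 10.02.01; new → 10.02.01.02. Scheduled 10%. No special measure applies. → 10%.
Sum: 26% + 8% + 7% + 10% = 51%.

51%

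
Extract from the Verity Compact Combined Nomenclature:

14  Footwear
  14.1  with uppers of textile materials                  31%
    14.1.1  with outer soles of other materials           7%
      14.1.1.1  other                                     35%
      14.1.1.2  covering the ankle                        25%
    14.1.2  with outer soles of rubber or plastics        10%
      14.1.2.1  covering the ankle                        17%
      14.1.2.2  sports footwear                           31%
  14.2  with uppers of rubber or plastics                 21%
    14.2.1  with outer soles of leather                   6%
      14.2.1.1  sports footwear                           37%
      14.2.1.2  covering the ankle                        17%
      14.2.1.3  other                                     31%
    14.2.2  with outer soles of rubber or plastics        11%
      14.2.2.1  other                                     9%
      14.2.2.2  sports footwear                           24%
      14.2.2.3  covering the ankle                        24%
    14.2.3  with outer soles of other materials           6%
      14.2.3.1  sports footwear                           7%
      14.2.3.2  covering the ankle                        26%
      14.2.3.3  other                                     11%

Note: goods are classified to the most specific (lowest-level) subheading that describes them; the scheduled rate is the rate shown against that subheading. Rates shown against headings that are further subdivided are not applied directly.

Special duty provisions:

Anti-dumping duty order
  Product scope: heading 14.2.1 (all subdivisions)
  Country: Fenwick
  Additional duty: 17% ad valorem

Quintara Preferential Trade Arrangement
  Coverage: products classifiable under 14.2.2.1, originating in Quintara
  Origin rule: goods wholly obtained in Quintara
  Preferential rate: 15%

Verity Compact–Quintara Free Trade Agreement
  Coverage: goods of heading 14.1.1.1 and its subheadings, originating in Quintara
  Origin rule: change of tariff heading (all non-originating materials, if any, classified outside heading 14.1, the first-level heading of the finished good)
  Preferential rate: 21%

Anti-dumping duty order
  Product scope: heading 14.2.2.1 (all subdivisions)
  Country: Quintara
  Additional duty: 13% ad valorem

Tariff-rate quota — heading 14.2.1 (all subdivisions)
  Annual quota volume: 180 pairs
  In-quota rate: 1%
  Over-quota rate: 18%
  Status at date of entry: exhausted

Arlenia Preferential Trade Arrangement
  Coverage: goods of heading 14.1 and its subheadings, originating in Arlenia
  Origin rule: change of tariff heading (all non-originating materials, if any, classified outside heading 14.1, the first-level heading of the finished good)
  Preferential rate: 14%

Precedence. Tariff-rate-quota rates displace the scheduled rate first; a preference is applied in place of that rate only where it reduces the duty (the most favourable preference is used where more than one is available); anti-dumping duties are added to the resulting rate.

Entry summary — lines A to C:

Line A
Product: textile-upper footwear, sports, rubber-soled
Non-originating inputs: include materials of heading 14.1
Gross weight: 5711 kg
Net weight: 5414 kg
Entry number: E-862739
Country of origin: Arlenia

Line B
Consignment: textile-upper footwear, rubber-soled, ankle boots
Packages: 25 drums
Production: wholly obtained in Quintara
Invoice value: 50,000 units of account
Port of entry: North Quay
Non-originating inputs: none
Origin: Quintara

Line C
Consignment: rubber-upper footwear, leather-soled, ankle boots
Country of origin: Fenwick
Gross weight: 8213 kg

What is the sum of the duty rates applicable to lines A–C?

83%

Line A: textile-upper → 14.1; rubber-soled → 14.1.2; sports → 14.1.2.2. Scheduled 31%. Arlenia agreement on 14.1: CTH not met. → 31%.
Line B: textile-upper → 14.1; rubber-soled → 14.1.2; ankle boots → 14.1.2.1. Scheduled 17%. Quintara agreement on 14.2.2.1: 14.1.2.1 not covered; Quintara agreement on 14.1.1.1: 14.1.2.1 not covered. → 17%.
Line C: rubber-upper → 14.2; leather-soled → 14.2.1; ankle boots → 14.2.1.2. Scheduled 17%. quota on 14.2.1 exhausted → over-quota 18%; anti-dumping (Fenwick, 14.2.1): +17%; total 18% + 17% = 35%. → 35%.
Sum: 31% + 17% + 35% = 83%.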